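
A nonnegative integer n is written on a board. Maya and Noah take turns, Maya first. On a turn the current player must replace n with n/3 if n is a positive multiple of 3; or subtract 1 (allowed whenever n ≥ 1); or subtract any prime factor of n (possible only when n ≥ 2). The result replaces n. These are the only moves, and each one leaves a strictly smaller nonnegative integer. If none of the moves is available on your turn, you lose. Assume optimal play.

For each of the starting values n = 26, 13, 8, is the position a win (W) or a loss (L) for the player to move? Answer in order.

Classify positions by backward induction: terminal positions (no move available) are L. From any other position, the mover wins iff some move reaches an L.
n=0: no move → L
n=1: can move to 0, which is L ⇒ W
n=2: can move to 0, which is L ⇒ W
n=3: can move to 0, which is L ⇒ W
n=4: moves to 2(W), 3(W); every one is W ⇒ L
n=5: can move to 0, which is L ⇒ W
n=6: can move to 4, which is L ⇒ W
n=7: can move to 0, which is L ⇒ W
n=8: moves to 6(W), 7(W); every one is W ⇒ L
n=9: can move to 8, which is L ⇒ W
n=10: can move to 8, which is L ⇒ W
n=11: can move to 0, which is L ⇒ W
n=12: can move to 4, which is L ⇒ W
n=13: can move to 0, which is L ⇒ W
n=14: moves to 7(W), 12(W), 13(W); every one is W ⇒ L
n=15: can move to 14, which is L ⇒ W
n=16: can move to 14, which is L ⇒ W
n=17: can move to 0, which is L ⇒ W
n=18: moves to 6(W), 15(W), 16(W), 17(W); every one is W ⇒ L
n=19: can move to 0, which is L ⇒ W
n=20: can move to 18, which is L ⇒ W
n=21: can move to 14, which is L ⇒ W
n=22: moves to 11(W), 20(W), 21(W); every one is W ⇒ L
n=23: can move to 0, which is L ⇒ W
n=24: can move to 8, which is L ⇒ W
n=25: moves to 20(W), 24(W); every one is W ⇒ L
n=26: can move to 25, which is L ⇒ W

26: W, 13: W, 8: L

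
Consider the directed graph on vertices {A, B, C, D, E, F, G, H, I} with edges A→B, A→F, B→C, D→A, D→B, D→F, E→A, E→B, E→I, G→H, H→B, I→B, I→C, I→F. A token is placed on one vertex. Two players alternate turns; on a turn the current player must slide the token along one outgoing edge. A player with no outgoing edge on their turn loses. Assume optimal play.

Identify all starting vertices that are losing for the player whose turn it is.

Classify positions by backward induction: terminal positions (no move available) are L. From any other position, the mover wins iff some move reaches an L.
Every edge goes from a vertex to one that appears earlier in the order F, C, B, I, A, E, H, G, D, so processing vertices in that order labels each vertex after all of its successors.
F: no outgoing edge → L
C: no outgoing edge → L
B: W (go to C, an L position)
I: W (go to C, an L position)
A: W (go to F, an L position)
E: L (options A(W), I(W), B(W) are all W)
H: L (sole option B(W) is W)
G: W (go to H, an L position)
D: W (go to F, an L position)
Reading off the rows marked L gives the requested list; there are 4 such vertices.

C, E, F, H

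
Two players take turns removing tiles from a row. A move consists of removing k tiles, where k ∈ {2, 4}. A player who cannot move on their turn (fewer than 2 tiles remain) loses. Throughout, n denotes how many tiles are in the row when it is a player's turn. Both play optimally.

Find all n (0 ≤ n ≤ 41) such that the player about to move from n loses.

0, 1, 6, 7, 12, 13, 18, 19, 24, 25, 30, 31, 36, 37

Build the W/L table. Terminal = L. A non-terminal position is W if it has a move to some L; otherwise it is L.
n=0: no move → L
n=1: no move → L
n=2: reaches L-position 0 → W
n=3: reaches L-position 1 → W
n=4: reaches L-position 0 → W
n=5: reaches L-position 1 → W
n=6: only reaches 4(W), 2(W), all W → L
n=7: only reaches 5(W), 3(W), all W → L
n=8: reaches L-position 6 → W
n=9: reaches L-position 7 → W
n=10: reaches L-position 6 → W
n=11: reaches L-position 7 → W
n=12: only reaches 10(W), 8(W), all W → L
n=13: only reaches 11(W), 9(W), all W → L
n=14: reaches L-position 12 → W
n=15: reaches L-position 13 → W
n=16: reaches L-position 12 → W
n=17: reaches L-position 13 → W
n=18: only reaches 16(W), 14(W), all W → L
n=19: only reaches 17(W), 15(W), all W → L
n=20: reaches L-position 18 → W
n=21: reaches L-position 19 → W
n=22: reaches L-position 18 → W
n=23: reaches L-position 19 → W
n=24: only reaches 22(W), 20(W), all W → L
n=25: only reaches 23(W), 21(W), all W → L
n=26: reaches L-position 24 → W
n=27: reaches L-position 25 → W
n=28: reaches L-position 24 → W
n=29: reaches L-position 25 → W
n=30: only reaches 28(W), 26(W), all W → L
n=31: only reaches 29(W), 27(W), all W → L
n=32: reaches L-position 30 → W
n=33: reaches L-position 31 → W
n=34: reaches L-position 30 → W
n=35: reaches L-position 31 → W
n=36: only reaches 34(W), 32(W), all W → L
n=37: only reaches 35(W), 33(W), all W → L
n=38: reaches L-position 36 → W
n=39: reaches L-position 37 → W
n=40: reaches L-position 36 → W
n=41: reaches L-position 37 → W
Reading off the rows marked L gives the requested list; there are 14 such values of n.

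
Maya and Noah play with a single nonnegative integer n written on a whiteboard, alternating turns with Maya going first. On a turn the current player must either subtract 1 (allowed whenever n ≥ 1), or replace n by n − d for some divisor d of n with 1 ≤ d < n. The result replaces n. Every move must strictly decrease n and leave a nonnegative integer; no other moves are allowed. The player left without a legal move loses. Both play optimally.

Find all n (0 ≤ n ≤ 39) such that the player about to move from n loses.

Classify positions by backward induction: terminal positions (no move available) are L. From any other position, the mover wins iff some move reaches an L.
n=0: no move → L
n=1: can move to 0, which is L ⇒ W
n=2: the only move is to 1(W), a W ⇒ L
n=3: can move to 2, which is L ⇒ W
n=4: can move to 2, which is L ⇒ W
n=5: the only move is to 4(W), a W ⇒ L
n=6: can move to 5, which is L ⇒ W
n=7: the only move is to 6(W), a W ⇒ L
n=8: can move to 7, which is L ⇒ W
n=9: moves to 6(W), 8(W); every one is W ⇒ L
n=10: can move to 5, which is L ⇒ W
n=11: the only move is to 10(W), a W ⇒ L
n=12: can move to 9, which is L ⇒ W
n=13: the only move is to 12(W), a W ⇒ L
n=14: can move to 7, which is L ⇒ W
n=15: moves to 10(W), 12(W), 14(W); every one is W ⇒ L
n=16: can move to 15, which is L ⇒ W
n=17: the only move is to 16(W), a W ⇒ L
n=18: can move to 9, which is L ⇒ W
n=19: the only move is to 18(W), a W ⇒ L
n=20: can move to 15, which is L ⇒ W
n=21: moves to 14(W), 18(W), 20(W); every one is W ⇒ L
n=22: can move to 11, which is L ⇒ W
n=23: the only move is to 22(W), a W ⇒ L
n=24: can move to 21, which is L ⇒ W
n=25: moves to 20(W), 24(W); every one is W ⇒ L
n=26: can move to 13, which is L ⇒ W
n=27: moves to 18(W), 24(W), 26(W); every one is W ⇒ L
n=28: can move to 21, which is L ⇒ W
n=29: the only move is to 28(W), a W ⇒ L
n=30: can move to 15, which is L ⇒ W
n=31: the only move is to 30(W), a W ⇒ L
n=32: can move to 31, which is L ⇒ W
n=33: moves to 22(W), 30(W), 32(W); every one is W ⇒ L
n=34: can move to 17, which is L ⇒ W
n=35: moves to 28(W), 30(W), 34(W); every one is W ⇒ L
n=36: can move to 27, which is L ⇒ W
n=37: the only move is to 36(W), a W ⇒ L
n=38: can move to 19, which is L ⇒ W
n=39: moves to 26(W), 36(W), 38(W); every one is W ⇒ L
The losing starting values of n are exactly the entries labelled L in this table (20 of them).

0, 2, 5, 7, 9, 11, 13, 15, 17, 19, 21, 23, 25, 27, 29, 31, 33, 35, 37, 39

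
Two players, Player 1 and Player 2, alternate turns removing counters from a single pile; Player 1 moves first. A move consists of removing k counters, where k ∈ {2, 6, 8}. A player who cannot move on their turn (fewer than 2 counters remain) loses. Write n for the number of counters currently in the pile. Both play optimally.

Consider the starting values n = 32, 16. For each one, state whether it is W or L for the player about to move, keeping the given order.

Work bottom-up. With no move the player to move loses. Otherwise the position is W if at least one move leads to an L position for the opponent, and L if every move leads to a W.
n=0: no move → L
n=1: no move → L
n=2: can move to 0, which is L ⇒ W
n=3: can move to 1, which is L ⇒ W
n=4: the only move is to 2(W), a W ⇒ L
n=5: the only move is to 3(W), a W ⇒ L
n=6: can move to 4, which is L ⇒ W
n=7: can move to 5, which is L ⇒ W
n=8: can move to 0, which is L ⇒ W
n=9: can move to 1, which is L ⇒ W
n=10: can move to 4, which is L ⇒ W
n=11: can move to 5, which is L ⇒ W
n=12: can move to 4, which is L ⇒ W
n=13: can move to 5, which is L ⇒ W
n=14: moves to 12(W), 8(W), 6(W); every one is W ⇒ L
n=15: moves to 13(W), 9(W), 7(W); every one is W ⇒ L
n=16: can move to 14, which is L ⇒ W
n=17: can move to 15, which is L ⇒ W
n=18: moves to 16(W), 12(W), 10(W); every one is W ⇒ L
n=19: moves to 17(W), 13(W), 11(W); every one is W ⇒ L
n=20: can move to 18, which is L ⇒ W
n=21: can move to 19, which is L ⇒ W
n=22: can move to 14, which is L ⇒ W
n=23: can move to 15, which is L ⇒ W
n=24: can move to 18, which is L ⇒ W
n=25: can move to 19, which is L ⇒ W
n=26: can move to 18, which is L ⇒ W
n=27: can move to 19, which is L ⇒ W
n=28: moves to 26(W), 22(W), 20(W); every one is W ⇒ L
n=29: moves to 27(W), 23(W), 21(W); every one is W ⇒ L
n=30: can move to 28, which is L ⇒ W
n=31: can move to 29, which is L ⇒ W
n=32: moves to 30(W), 26(W), 24(W); every one is W ⇒ L

32: L, 16: W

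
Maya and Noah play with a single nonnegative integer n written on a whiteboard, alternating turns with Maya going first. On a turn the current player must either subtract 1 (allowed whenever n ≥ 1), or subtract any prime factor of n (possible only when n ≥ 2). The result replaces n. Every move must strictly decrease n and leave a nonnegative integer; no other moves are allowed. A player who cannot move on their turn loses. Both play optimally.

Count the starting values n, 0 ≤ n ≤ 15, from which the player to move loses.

Build the W/L table. Terminal = L. A non-terminal position is W if it has a move to some L; otherwise it is L.
n=0: no move → L
n=1: →0(L), so W
n=2: →0(L), so W
n=3: →0(L), so W
n=4: →2(W), 3(W) — all W, so L
n=5: →0(L), so W
n=6: →4(L), so W
n=7: →0(L), so W
n=8: →6(W), 7(W) — all W, so L
n=9: →8(L), so W
n=10: →8(L), so W
n=11: →0(L), so W
n=12: →9(W), 10(W), 11(W) — all W, so L
n=13: →0(L), so W
n=14: →12(L), so W
n=15: →12(L), so W
L entries with 0 ≤ n ≤ 15: n = 0, 4, 8, 12; that makes 4.

4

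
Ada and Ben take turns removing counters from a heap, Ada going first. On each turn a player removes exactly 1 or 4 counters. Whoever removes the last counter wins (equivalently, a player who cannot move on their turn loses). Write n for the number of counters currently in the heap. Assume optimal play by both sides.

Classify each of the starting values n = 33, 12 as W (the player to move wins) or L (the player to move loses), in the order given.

Build the W/L table. Terminal = L. A non-terminal position is W if it has a move to some L; otherwise it is L.
n=0: no move → L
n=1: W (go to 0, an L position)
n=2: L (sole option 1(W) is W)
n=3: W (go to 2, an L position)
n=4: W (go to 0, an L position)
n=5: L (options 4(W), 1(W) are all W)
n=6: W (go to 5, an L position)
n=7: L (options 6(W), 3(W) are all W)
n=8: W (go to 7, an L position)
n=9: W (go to 5, an L position)
n=10: L (options 9(W), 6(W) are all W)
n=11: W (go to 10, an L position)
n=12: L (options 11(W), 8(W) are all W)
n=13: W (go to 12, an L position)
n=14: W (go to 10, an L position)
n=15: L (options 14(W), 11(W) are all W)
n=16: W (go to 15, an L position)
n=17: L (options 16(W), 13(W) are all W)
n=18: W (go to 17, an L position)
n=19: W (go to 15, an L position)
n=20: L (options 19(W), 16(W) are all W)
n=21: W (go to 20, an L position)
n=22: L (options 21(W), 18(W) are all W)
n=23: W (go to 22, an L position)
n=24: W (go to 20, an L position)
n=25: L (options 24(W), 21(W) are all W)
n=26: W (go to 25, an L position)
n=27: L (options 26(W), 23(W) are all W)
n=28: W (go to 27, an L position)
n=29: W (go to 25, an L position)
n=30: L (options 29(W), 26(W) are all W)
n=31: W (go to 30, an L position)
n=32: L (options 31(W), 28(W) are all W)
n=33: W (go to 32, an L position)

33: W, 12: L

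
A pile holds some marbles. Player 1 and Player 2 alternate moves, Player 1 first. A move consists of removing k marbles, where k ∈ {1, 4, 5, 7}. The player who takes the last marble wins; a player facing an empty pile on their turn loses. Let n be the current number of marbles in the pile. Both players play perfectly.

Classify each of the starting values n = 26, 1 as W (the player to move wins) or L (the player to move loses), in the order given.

26: L, 1: W

Label each position W (a win for the player to move) or L (a loss). A position with no legal move is L; any other position is W exactly when some move reaches an L, and L when every move reaches a W.
n=0: no move → L
n=1: W (go to 0, an L position)
n=2: L (sole option 1(W) is W)
n=3: W (go to 2, an L position)
n=4: W (go to 0, an L position)
n=5: W (go to 0, an L position)
n=6: W (go to 2, an L position)
n=7: W (go to 2, an L position)
n=8: L (options 7(W), 4(W), 3(W), 1(W) are all W)
n=9: W (go to 8, an L position)
n=10: L (options 9(W), 6(W), 5(W), 3(W) are all W)
n=11: W (go to 10, an L position)
n=12: W (go to 8, an L position)
n=13: W (go to 8, an L position)
n=14: W (go to 10, an L position)
n=15: W (go to 10, an L position)
n=16: L (options 15(W), 12(W), 11(W), 9(W) are all W)
n=17: W (go to 16, an L position)
n=18: L (options 17(W), 14(W), 13(W), 11(W) are all W)
n=19: W (go to 18, an L position)
n=20: W (go to 16, an L position)
n=21: W (go to 16, an L position)
n=22: W (go to 18, an L position)
n=23: W (go to 18, an L position)
n=24: L (options 23(W), 20(W), 19(W), 17(W) are all W)
n=25: W (go to 24, an L position)
n=26: L (options 25(W), 22(W), 21(W), 19(W) are all W)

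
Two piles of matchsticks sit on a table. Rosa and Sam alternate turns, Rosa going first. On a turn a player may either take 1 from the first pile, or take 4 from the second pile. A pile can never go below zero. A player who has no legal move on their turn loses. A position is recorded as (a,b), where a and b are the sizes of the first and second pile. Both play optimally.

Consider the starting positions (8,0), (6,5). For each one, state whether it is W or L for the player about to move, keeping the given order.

(8,0): L, (6,5): W

Positions with no move are L. A position that does have a move is losing for the player to move precisely when every available move leads to a winning position for the opponent. Fill in the labels:
No move ever increases a pile, so every position that can arise here has a ≤ 8 and b ≤ 5; it is enough to label the cells with 0 ≤ a ≤ 8 and 0 ≤ b ≤ 5.
Every move lowers a or b (never raises either), so fill the grid row by row in increasing a, and left to right within a row: each cell's successors are then already labelled.
      b=0  b=1  b=2  b=3  b=4  b=5
a=0:    L    L    L    L    W    W
a=1:    W    W    W    W    L    L
a=2:    L    L    L    L    W    W
a=3:    W    W    W    W    L    L
a=4:    L    L    L    L    W    W
a=5:    W    W    W    W    L    L
a=6:    L    L    L    L    W    W
a=7:    W    W    W    W    L    L
a=8:    L    L    L    L    W    W
Cells with no legal move (terminal, hence L): (0,0), (0,1), (0,2), (0,3).
The remaining L cells, each justified by listing all of its moves:
(1,4): →(0,4)(W), (1,0)(W) — all W, so L
(1,5): →(0,5)(W), (1,1)(W) — all W, so L
(2,0): →(1,0)(W) only, which is W, so L
(2,1): →(1,1)(W) only, which is W, so L
(2,2): →(1,2)(W) only, which is W, so L
(2,3): →(1,3)(W) only, which is W, so L
(3,4): →(2,4)(W), (3,0)(W) — all W, so L
(3,5): →(2,5)(W), (3,1)(W) — all W, so L
(4,0): →(3,0)(W) only, which is W, so L
(4,1): →(3,1)(W) only, which is W, so L
(4,2): →(3,2)(W) only, which is W, so L
(4,3): →(3,3)(W) only, which is W, so L
(5,4): →(4,4)(W), (5,0)(W) — all W, so L
(5,5): →(4,5)(W), (5,1)(W) — all W, so L
(6,0): →(5,0)(W) only, which is W, so L
(6,1): →(5,1)(W) only, which is W, so L
(6,2): →(5,2)(W) only, which is W, so L
(6,3): →(5,3)(W) only, which is W, so L
(7,4): →(6,4)(W), (7,0)(W) — all W, so L
(7,5): →(6,5)(W), (7,1)(W) — all W, so L
(8,0): →(7,0)(W) only, which is W, so L
(8,1): →(7,1)(W) only, which is W, so L
(8,2): →(7,2)(W) only, which is W, so L
(8,3): →(7,3)(W) only, which is W, so L
Every other cell has at least one move into one of the L cells above, so it is W.
(8,0): one of the L cells justified above, so L
(6,5): the move to (5,5) reaches an L cell, so W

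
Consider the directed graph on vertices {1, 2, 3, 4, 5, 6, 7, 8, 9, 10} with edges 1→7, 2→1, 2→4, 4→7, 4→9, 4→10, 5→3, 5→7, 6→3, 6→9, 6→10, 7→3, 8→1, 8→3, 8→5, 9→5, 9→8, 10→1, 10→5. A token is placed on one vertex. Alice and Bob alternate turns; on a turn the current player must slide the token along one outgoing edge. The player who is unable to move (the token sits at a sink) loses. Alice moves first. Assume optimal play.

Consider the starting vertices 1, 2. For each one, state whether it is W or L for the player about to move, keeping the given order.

1: L, 2: W

Classify positions by backward induction: terminal positions (no move available) are L. From any other position, the mover wins iff some move reaches an L.
Every edge goes from a vertex to one that appears earlier in the order 3, 7, 1, 5, 8, 9, 10, 4, 6, 2, so processing vertices in that order labels each vertex after all of its successors.
3: no outgoing edge → L
7: can move to 3, which is L ⇒ W
1: the only move is to 7(W), a W ⇒ L
5: can move to 3, which is L ⇒ W
8: can move to 1, which is L ⇒ W
9: moves to 8(W), 5(W); every one is W ⇒ L
10: can move to 1, which is L ⇒ W
4: can move to 9, which is L ⇒ W
6: can move to 9, which is L ⇒ W
2: can move to 1, which is L ⇒ W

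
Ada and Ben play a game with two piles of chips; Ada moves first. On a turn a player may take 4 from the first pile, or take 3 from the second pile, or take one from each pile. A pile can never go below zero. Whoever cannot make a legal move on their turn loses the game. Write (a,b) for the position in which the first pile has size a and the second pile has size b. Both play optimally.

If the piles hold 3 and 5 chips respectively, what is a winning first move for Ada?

Move to (3,2).

Classify positions by backward induction: terminal positions (no move available) are L. From any other position, the mover wins iff some move reaches an L.
No move ever increases a pile, so every position that can arise here has a ≤ 3 and b ≤ 5; it is enough to label the cells with 0 ≤ a ≤ 3 and 0 ≤ b ≤ 5.
Every move lowers a or b (never raises either), so fill the grid row by row in increasing a, and left to right within a row: each cell's successors are then already labelled.
      b=0  b=1  b=2  b=3  b=4  b=5
a=0:    L    L    L    W    W    W
a=1:    L    W    W    W    L    L
a=2:    L    W    L    W    L    W
a=3:    L    W    L    W    L    W
Cells with no legal move (terminal, hence L): (0,0), (0,1), (0,2), (1,0), (2,0), (3,0).
The remaining L cells, each justified by listing all of its moves:
(1,4): only reaches (1,1)(W), (0,3)(W), all W → L
(1,5): only reaches (1,2)(W), (0,4)(W), all W → L
(2,2): only reaches (1,1)(W), which is W → L
(2,4): only reaches (2,1)(W), (1,3)(W), all W → L
(3,2): only reaches (2,1)(W), which is W → L
(3,4): only reaches (3,1)(W), (2,3)(W), all W → L
Every other cell has at least one move into one of the L cells above, so it is W.
From (3,5), the L positions reachable in one move are: (3,2), (2,4). Any move reaching one of these is winning.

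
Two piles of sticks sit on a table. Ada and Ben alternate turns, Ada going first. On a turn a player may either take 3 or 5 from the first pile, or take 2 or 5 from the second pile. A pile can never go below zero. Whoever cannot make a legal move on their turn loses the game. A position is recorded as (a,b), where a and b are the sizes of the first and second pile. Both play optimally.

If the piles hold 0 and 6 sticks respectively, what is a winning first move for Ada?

Label each position W (a win for the player to move) or L (a loss). A position with no legal move is L; any other position is W exactly when some move reaches an L, and L when every move reaches a W.
No move ever increases a pile, so every position that can arise here has a ≤ 0 and b ≤ 6; it is enough to label the cells with 0 ≤ a ≤ 0 and 0 ≤ b ≤ 6.
Every move lowers a or b (never raises either), so fill the grid row by row in increasing a, and left to right within a row: each cell's successors are then already labelled.
      b=0  b=1  b=2  b=3  b=4  b=5  b=6
a=0:    L    L    W    W    L    W    W
Cells with no legal move (terminal, hence L): (0,0), (0,1).
The remaining L cells, each justified by listing all of its moves:
(0,4): the only move is to (0,2)(W), a W ⇒ L
Every other cell has at least one move into one of the L cells above, so it is W.
From (0,6), the L positions reachable in one move are: (0,4), (0,1). Any move reaching one of these is winning.

Move to (0,4).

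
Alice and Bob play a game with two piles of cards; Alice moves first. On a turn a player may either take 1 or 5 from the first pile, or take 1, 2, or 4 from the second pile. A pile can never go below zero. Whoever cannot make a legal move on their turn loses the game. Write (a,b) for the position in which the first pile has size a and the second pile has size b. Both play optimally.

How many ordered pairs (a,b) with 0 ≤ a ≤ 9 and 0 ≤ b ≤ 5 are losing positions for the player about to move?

Positions with no move are L. A position that does have a move is losing for the player to move precisely when every available move leads to a winning position for the opponent. Fill in the labels:
Every move lowers a or b (never raises either), so fill the grid row by row in increasing a, and left to right within a row: each cell's successors are then already labelled.
      b=0  b=1  b=2  b=3  b=4  b=5
a=0:    L    W    W    L    W    W
a=1:    W    L    W    W    L    W
a=2:    L    W    W    L    W    W
a=3:    W    L    W    W    L    W
a=4:    L    W    W    L    W    W
a=5:    W    L    W    W    L    W
a=6:    L    W    W    L    W    W
a=7:    W    L    W    W    L    W
a=8:    L    W    W    L    W    W
a=9:    W    L    W    W    L    W
Cells with no legal move (terminal, hence L): (0,0).
The remaining L cells, each justified by listing all of its moves:
(0,3): moves to (0,2)(W), (0,1)(W); every one is W ⇒ L
(1,1): moves to (0,1)(W), (1,0)(W); every one is W ⇒ L
(1,4): moves to (0,4)(W), (1,3)(W), (1,2)(W), (1,0)(W); every one is W ⇒ L
(2,0): the only move is to (1,0)(W), a W ⇒ L
(2,3): moves to (1,3)(W), (2,2)(W), (2,1)(W); every one is W ⇒ L
(3,1): moves to (2,1)(W), (3,0)(W); every one is W ⇒ L
(3,4): moves to (2,4)(W), (3,3)(W), (3,2)(W), (3,0)(W); every one is W ⇒ L
(4,0): the only move is to (3,0)(W), a W ⇒ L
(4,3): moves to (3,3)(W), (4,2)(W), (4,1)(W); every one is W ⇒ L
(5,1): moves to (4,1)(W), (0,1)(W), (5,0)(W); every one is W ⇒ L
(5,4): moves to (4,4)(W), (0,4)(W), (5,3)(W), (5,2)(W), (5,0)(W); every one is W ⇒ L
(6,0): moves to (5,0)(W), (1,0)(W); every one is W ⇒ L
(6,3): moves to (5,3)(W), (1,3)(W), (6,2)(W), (6,1)(W); every one is W ⇒ L
(7,1): moves to (6,1)(W), (2,1)(W), (7,0)(W); every one is W ⇒ L
(7,4): moves to (6,4)(W), (2,4)(W), (7,3)(W), (7,2)(W), (7,0)(W); every one is W ⇒ L
(8,0): moves to (7,0)(W), (3,0)(W); every one is W ⇒ L
(8,3): moves to (7,3)(W), (3,3)(W), (8,2)(W), (8,1)(W); every one is W ⇒ L
(9,1): moves to (8,1)(W), (4,1)(W), (9,0)(W); every one is W ⇒ L
(9,4): moves to (8,4)(W), (4,4)(W), (9,3)(W), (9,2)(W), (9,0)(W); every one is W ⇒ L
Every other cell has at least one move into one of the L cells above, so it is W.
L cells per row: a=0: 2, a=1: 2, a=2: 2, a=3: 2, a=4: 2, a=5: 2, a=6: 2, a=7: 2, a=8: 2, a=9: 2; total 20.

20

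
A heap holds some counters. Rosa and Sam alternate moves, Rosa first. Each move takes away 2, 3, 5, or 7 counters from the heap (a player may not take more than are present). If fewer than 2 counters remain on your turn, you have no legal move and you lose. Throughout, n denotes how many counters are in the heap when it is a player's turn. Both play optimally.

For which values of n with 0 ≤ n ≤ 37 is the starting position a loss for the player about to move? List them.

Positions with no move are L. A position that does have a move is losing for the player to move precisely when every available move leads to a winning position for the opponent. Fill in the labels:
n=0: no move → L
n=1: no move → L
n=2: W (go to 0, an L position)
n=3: W (go to 1, an L position)
n=4: W (go to 1, an L position)
n=5: W (go to 0, an L position)
n=6: W (go to 1, an L position)
n=7: W (go to 0, an L position)
n=8: W (go to 1, an L position)
n=9: L (options 7(W), 6(W), 4(W), 2(W) are all W)
n=10: L (options 8(W), 7(W), 5(W), 3(W) are all W)
n=11: W (go to 9, an L position)
n=12: W (go to 10, an L position)
n=13: W (go to 10, an L position)
n=14: W (go to 9, an L position)
n=15: W (go to 10, an L position)
n=16: W (go to 9, an L position)
n=17: W (go to 10, an L position)
n=18: L (options 16(W), 15(W), 13(W), 11(W) are all W)
n=19: L (options 17(W), 16(W), 14(W), 12(W) are all W)
n=20: W (go to 18, an L position)
n=21: W (go to 19, an L position)
n=22: W (go to 19, an L position)
n=23: W (go to 18, an L position)
n=24: W (go to 19, an L position)
n=25: W (go to 18, an L position)
n=26: W (go to 19, an L position)
n=27: L (options 25(W), 24(W), 22(W), 20(W) are all W)
n=28: L (options 26(W), 25(W), 23(W), 21(W) are all W)
n=29: W (go to 27, an L position)
n=30: W (go to 28, an L position)
n=31: W (go to 28, an L position)
n=32: W (go to 27, an L position)
n=33: W (go to 28, an L position)
n=34: W (go to 27, an L position)
n=35: W (go to 28, an L position)
n=36: L (options 34(W), 33(W), 31(W), 29(W) are all W)
n=37: L (options 35(W), 34(W), 32(W), 30(W) are all W)
Reading off the rows marked L gives the requested list; there are 10 such values of n.

0, 1, 9, 10, 18, 19, 27, 28, 36, 37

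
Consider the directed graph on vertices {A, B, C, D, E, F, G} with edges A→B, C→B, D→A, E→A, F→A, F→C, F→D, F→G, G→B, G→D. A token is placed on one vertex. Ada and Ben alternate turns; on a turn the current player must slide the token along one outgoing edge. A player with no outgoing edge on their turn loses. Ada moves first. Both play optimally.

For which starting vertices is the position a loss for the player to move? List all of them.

Compute win/loss labels from the base case upward. A position with no move is L. Any other position is W if it can reach an L in one move, else L.
Every edge goes from a vertex to one that appears earlier in the order B, A, C, D, G, F, E, so processing vertices in that order labels each vertex after all of its successors.
B: no outgoing edge → L
A: W (go to B, an L position)
C: W (go to B, an L position)
D: L (sole option A(W) is W)
G: W (go to D, an L position)
F: W (go to D, an L position)
E: L (sole option A(W) is W)
The losing starting vertices are exactly the entries labelled L in this table (3 of them).

B, D, E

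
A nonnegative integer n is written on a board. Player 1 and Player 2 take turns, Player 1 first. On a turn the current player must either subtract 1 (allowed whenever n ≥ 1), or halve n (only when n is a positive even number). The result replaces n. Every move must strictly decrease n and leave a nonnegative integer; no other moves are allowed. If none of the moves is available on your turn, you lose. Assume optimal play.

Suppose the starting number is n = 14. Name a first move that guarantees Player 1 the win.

Compute win/loss labels from the base case upward. A position with no move is L. Any other position is W if it can reach an L in one move, else L.
n=0: no move → L
n=1: W (go to 0, an L position)
n=2: L (sole option 1(W) is W)
n=3: W (go to 2, an L position)
n=4: W (go to 2, an L position)
n=5: L (sole option 4(W) is W)
n=6: W (go to 5, an L position)
n=7: L (sole option 6(W) is W)
n=8: W (go to 7, an L position)
n=9: L (sole option 8(W) is W)
n=10: W (go to 5, an L position)
n=11: L (sole option 10(W) is W)
n=12: W (go to 11, an L position)
n=13: L (sole option 12(W) is W)
n=14: W (go to 7, an L position)
From 14, the L positions reachable in one move are: 7, 13. Any move reaching one of these is winning.

Move to 7.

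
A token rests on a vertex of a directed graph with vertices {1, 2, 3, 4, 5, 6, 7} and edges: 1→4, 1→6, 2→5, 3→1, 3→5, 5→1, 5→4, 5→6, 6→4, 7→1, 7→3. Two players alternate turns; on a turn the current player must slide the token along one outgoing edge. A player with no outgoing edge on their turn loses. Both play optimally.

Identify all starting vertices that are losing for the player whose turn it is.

2, 3, 4

Use the standard recursion: the mover loses at a terminal position; elsewhere, the mover wins exactly when some move hands the opponent an L position.
Every edge goes from a vertex to one that appears earlier in the order 4, 6, 1, 5, 3, 2, 7, so processing vertices in that order labels each vertex after all of its successors.
4: no outgoing edge → L
6: reaches L-position 4 → W
1: reaches L-position 4 → W
5: reaches L-position 4 → W
3: only reaches 5(W), 1(W), all W → L
2: only reaches 5(W), which is W → L
7: reaches L-position 3 → W
Reading off the rows marked L gives the requested list; there are 3 such vertices.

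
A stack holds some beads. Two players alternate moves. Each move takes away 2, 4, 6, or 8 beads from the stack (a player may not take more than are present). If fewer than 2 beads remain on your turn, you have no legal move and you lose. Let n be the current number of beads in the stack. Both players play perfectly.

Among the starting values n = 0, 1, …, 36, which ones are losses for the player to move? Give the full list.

Work bottom-up. With no move the player to move loses. Otherwise the position is W if at least one move leads to an L position for the opponent, and L if every move leads to a W.
n=0: no move → L
n=1: no move → L
n=2: reaches L-position 0 → W
n=3: reaches L-position 1 → W
n=4: reaches L-position 0 → W
n=5: reaches L-position 1 → W
n=6: reaches L-position 0 → W
n=7: reaches L-position 1 → W
n=8: reaches L-position 0 → W
n=9: reaches L-position 1 → W
n=10: only reaches 8(W), 6(W), 4(W), 2(W), all W → L
n=11: only reaches 9(W), 7(W), 5(W), 3(W), all W → L
n=12: reaches L-position 10 → W
n=13: reaches L-position 11 → W
n=14: reaches L-position 10 → W
n=15: reaches L-position 11 → W
n=16: reaches L-position 10 → W
n=17: reaches L-position 11 → W
n=18: reaches L-position 10 → W
n=19: reaches L-position 11 → W
n=20: only reaches 18(W), 16(W), 14(W), 12(W), all W → L
n=21: only reaches 19(W), 17(W), 15(W), 13(W), all W → L
n=22: reaches L-position 20 → W
n=23: reaches L-position 21 → W
n=24: reaches L-position 20 → W
n=25: reaches L-position 21 → W
n=26: reaches L-position 20 → W
n=27: reaches L-position 21 → W
n=28: reaches L-position 20 → W
n=29: reaches L-position 21 → W
n=30: only reaches 28(W), 26(W), 24(W), 22(W), all W → L
n=31: only reaches 29(W), 27(W), 25(W), 23(W), all W → L
n=32: reaches L-position 30 → W
n=33: reaches L-position 31 → W
n=34: reaches L-position 30 → W
n=35: reaches L-position 31 → W
n=36: reaches L-position 30 → W
Reading off the rows marked L gives the requested list; there are 8 such values of n.

0, 1, 10, 11, 20, 21, 30, 31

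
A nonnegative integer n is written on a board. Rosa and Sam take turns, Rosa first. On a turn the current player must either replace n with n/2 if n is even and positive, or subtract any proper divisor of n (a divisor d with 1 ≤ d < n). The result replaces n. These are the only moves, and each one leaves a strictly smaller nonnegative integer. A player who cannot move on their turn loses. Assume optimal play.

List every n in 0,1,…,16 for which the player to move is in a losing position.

0, 1, 3, 5, 7, 9, 11, 13, 15

Positions with no move are L. A position that does have a move is losing for the player to move precisely when every available move leads to a winning position for the opponent. Fill in the labels:
n=0: no move → L
n=1: no move → L
n=2: can move to 1, which is L ⇒ W
n=3: the only move is to 2(W), a W ⇒ L
n=4: can move to 3, which is L ⇒ W
n=5: the only move is to 4(W), a W ⇒ L
n=6: can move to 3, which is L ⇒ W
n=7: the only move is to 6(W), a W ⇒ L
n=8: can move to 7, which is L ⇒ W
n=9: moves to 6(W), 8(W); every one is W ⇒ L
n=10: can move to 5, which is L ⇒ W
n=11: the only move is to 10(W), a W ⇒ L
n=12: can move to 9, which is L ⇒ W
n=13: the only move is to 12(W), a W ⇒ L
n=14: can move to 7, which is L ⇒ W
n=15: moves to 10(W), 12(W), 14(W); every one is W ⇒ L
n=16: can move to 15, which is L ⇒ W
The losing starting values of n are exactly the entries labelled L in this table (9 of them).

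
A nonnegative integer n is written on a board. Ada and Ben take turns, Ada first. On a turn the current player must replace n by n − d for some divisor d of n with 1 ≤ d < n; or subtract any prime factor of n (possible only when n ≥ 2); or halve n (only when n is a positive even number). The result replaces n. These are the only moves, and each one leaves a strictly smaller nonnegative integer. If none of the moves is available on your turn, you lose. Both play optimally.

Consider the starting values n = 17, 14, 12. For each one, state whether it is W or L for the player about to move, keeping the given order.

17: W, 14: L, 12: W

Label each position W (a win for the player to move) or L (a loss). A position with no legal move is L; any other position is W exactly when some move reaches an L, and L when every move reaches a W.
n=0: no move → L
n=1: no move → L
n=2: can move to 0, which is L ⇒ W
n=3: can move to 0, which is L ⇒ W
n=4: moves to 2(W), 3(W); every one is W ⇒ L
n=5: can move to 0, which is L ⇒ W
n=6: can move to 4, which is L ⇒ W
n=7: can move to 0, which is L ⇒ W
n=8: can move to 4, which is L ⇒ W
n=9: moves to 6(W), 8(W); every one is W ⇒ L
n=10: can move to 9, which is L ⇒ W
n=11: can move to 0, which is L ⇒ W
n=12: can move to 9, which is L ⇒ W
n=13: can move to 0, which is L ⇒ W
n=14: moves to 7(W), 12(W), 13(W); every one is W ⇒ L
n=15: can move to 14, which is L ⇒ W
n=16: can move to 14, which is L ⇒ W
n=17: can move to 0, which is L ⇒ W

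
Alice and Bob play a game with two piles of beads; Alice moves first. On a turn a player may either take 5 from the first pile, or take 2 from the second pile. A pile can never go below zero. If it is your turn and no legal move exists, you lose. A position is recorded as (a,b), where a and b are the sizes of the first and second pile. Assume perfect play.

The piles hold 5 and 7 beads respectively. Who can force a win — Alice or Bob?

Compute win/loss labels from the base case upward. A position with no move is L. Any other position is W if it can reach an L in one move, else L.
No move ever increases a pile, so every position that can arise here has a ≤ 5 and b ≤ 7; it is enough to label the cells with 0 ≤ a ≤ 5 and 0 ≤ b ≤ 7.
Every move lowers a or b (never raises either), so fill the grid row by row in increasing a, and left to right within a row: each cell's successors are then already labelled.
      b=0  b=1  b=2  b=3  b=4  b=5  b=6  b=7
a=0:    L    L    W    W    L    L    W    W
a=1:    L    L    W    W    L    L    W    W
a=2:    L    L    W    W    L    L    W    W
a=3:    L    L    W    W    L    L    W    W
a=4:    L    L    W    W    L    L    W    W
a=5:    W    W    L    L    W    W    L    L
Cells with no legal move (terminal, hence L): (0,0), (0,1), (1,0), (1,1), (2,0), (2,1), (3,0), (3,1), (4,0), (4,1).
The remaining L cells, each justified by listing all of its moves:
(0,4): L (sole option (0,2)(W) is W)
(0,5): L (sole option (0,3)(W) is W)
(1,4): L (sole option (1,2)(W) is W)
(1,5): L (sole option (1,3)(W) is W)
(2,4): L (sole option (2,2)(W) is W)
(2,5): L (sole option (2,3)(W) is W)
(3,4): L (sole option (3,2)(W) is W)
(3,5): L (sole option (3,3)(W) is W)
(4,4): L (sole option (4,2)(W) is W)
(4,5): L (sole option (4,3)(W) is W)
(5,2): L (options (0,2)(W), (5,0)(W) are all W)
(5,3): L (options (0,3)(W), (5,1)(W) are all W)
(5,6): L (options (0,6)(W), (5,4)(W) are all W)
(5,7): L (options (0,7)(W), (5,5)(W) are all W)
Every other cell has at least one move into one of the L cells above, so it is W.
The starting position (5,7) is L: whatever Alice does, the opponent receives a W position.

Bob wins.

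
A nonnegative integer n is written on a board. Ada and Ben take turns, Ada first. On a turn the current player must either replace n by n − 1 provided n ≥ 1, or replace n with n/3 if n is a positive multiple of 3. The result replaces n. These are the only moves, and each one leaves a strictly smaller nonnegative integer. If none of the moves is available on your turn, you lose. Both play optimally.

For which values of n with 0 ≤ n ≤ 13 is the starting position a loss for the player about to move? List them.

0, 2, 4, 7, 9, 11, 13

Compute win/loss labels from the base case upward. A position with no move is L. Any other position is W if it can reach an L in one move, else L.
n=0: no move → L
n=1: W (go to 0, an L position)
n=2: L (sole option 1(W) is W)
n=3: W (go to 2, an L position)
n=4: L (sole option 3(W) is W)
n=5: W (go to 4, an L position)
n=6: W (go to 2, an L position)
n=7: L (sole option 6(W) is W)
n=8: W (go to 7, an L position)
n=9: L (options 3(W), 8(W) are all W)
n=10: W (go to 9, an L position)
n=11: L (sole option 10(W) is W)
n=12: W (go to 4, an L position)
n=13: L (sole option 12(W) is W)
Reading off the rows marked L gives the requested list; there are 7 such values of n.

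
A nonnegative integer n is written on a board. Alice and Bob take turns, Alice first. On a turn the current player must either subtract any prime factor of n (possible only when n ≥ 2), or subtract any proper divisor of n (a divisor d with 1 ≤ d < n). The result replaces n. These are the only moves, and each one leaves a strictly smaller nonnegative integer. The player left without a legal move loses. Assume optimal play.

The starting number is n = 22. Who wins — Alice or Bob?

Alice wins.

Use the standard recursion: the mover loses at a terminal position; elsewhere, the mover wins exactly when some move hands the opponent an L position.
n=0: no move → L
n=1: no move → L
n=2: W (go to 0, an L position)
n=3: W (go to 0, an L position)
n=4: L (options 2(W), 3(W) are all W)
n=5: W (go to 0, an L position)
n=6: W (go to 4, an L position)
n=7: W (go to 0, an L position)
n=8: W (go to 4, an L position)
n=9: L (options 6(W), 8(W) are all W)
n=10: W (go to 9, an L position)
n=11: W (go to 0, an L position)
n=12: W (go to 9, an L position)
n=13: W (go to 0, an L position)
n=14: L (options 7(W), 12(W), 13(W) are all W)
n=15: W (go to 14, an L position)
n=16: W (go to 14, an L position)
n=17: W (go to 0, an L position)
n=18: W (go to 9, an L position)
n=19: W (go to 0, an L position)
n=20: L (options 10(W), 15(W), 16(W), 18(W), 19(W) are all W)
n=21: W (go to 14, an L position)
n=22: W (go to 20, an L position)
From 22 Alice can move to 20, reaching an L position.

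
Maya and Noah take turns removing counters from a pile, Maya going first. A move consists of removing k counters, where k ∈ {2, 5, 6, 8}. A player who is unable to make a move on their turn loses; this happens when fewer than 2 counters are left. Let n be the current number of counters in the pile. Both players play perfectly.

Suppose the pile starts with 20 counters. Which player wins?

Maya wins.

Work bottom-up. With no move the player to move loses. Otherwise the position is W if at least one move leads to an L position for the opponent, and L if every move leads to a W.
n=0: no move → L
n=1: no move → L
n=2: →0(L), so W
n=3: →1(L), so W
n=4: →2(W) only, which is W, so L
n=5: →0(L), so W
n=6: →4(L), so W
n=7: →1(L), so W
n=8: →0(L), so W
n=9: →4(L), so W
n=10: →4(L), so W
n=11: →9(W), 6(W), 5(W), 3(W) — all W, so L
n=12: →4(L), so W
n=13: →11(L), so W
n=14: →12(W), 9(W), 8(W), 6(W) — all W, so L
n=15: →13(W), 10(W), 9(W), 7(W) — all W, so L
n=16: →14(L), so W
n=17: →15(L), so W
n=18: →16(W), 13(W), 12(W), 10(W) — all W, so L
n=19: →14(L), so W
n=20: →18(L), so W
From 20 Maya can remove 2, leaving 18, reaching an L position.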